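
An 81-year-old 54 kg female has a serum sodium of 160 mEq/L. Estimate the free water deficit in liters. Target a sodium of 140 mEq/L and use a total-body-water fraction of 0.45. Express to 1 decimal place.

TBW = 0.45 · 54 = 24.3 L
Free water deficit = TBW · (Na/140 − 1)
= 24.3 · (160/140 − 1)
= 24.3 · 0.1429
= 3.47 L

3.5 L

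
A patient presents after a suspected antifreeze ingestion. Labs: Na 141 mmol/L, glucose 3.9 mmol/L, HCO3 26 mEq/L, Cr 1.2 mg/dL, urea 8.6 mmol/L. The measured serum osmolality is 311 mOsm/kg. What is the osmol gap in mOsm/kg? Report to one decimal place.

16.5 mOsm/kg

Calculated osmolality = 2·Na + glucose + urea
= 2·141 + 3.9 + 8.6
= 282 + 3.90 + 8.60
= 294.5 mOsm/kg ≈ 294.5 mOsm/kg
Osmolar gap = measured − calculated = 311 − 294.5 = 16.5 mOsm/kg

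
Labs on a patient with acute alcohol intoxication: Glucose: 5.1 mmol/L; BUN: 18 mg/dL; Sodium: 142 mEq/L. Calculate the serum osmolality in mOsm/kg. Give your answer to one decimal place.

295.5 mOsm/kg

Calculated osmolality = 2·Na + glucose + BUN/2.8
= 2·142 + 5.1 + 18/2.8
= 284 + 5.10 + 6.43
= 295.53 mOsm/kg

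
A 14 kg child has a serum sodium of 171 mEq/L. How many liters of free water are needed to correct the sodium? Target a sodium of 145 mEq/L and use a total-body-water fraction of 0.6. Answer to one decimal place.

1.5 L

TBW = 0.6 · 14 = 8.4 L
Free water deficit = TBW · (Na/145 − 1)
= 8.4 · (171/145 − 1)
= 8.4 · 0.1793
= 1.51 L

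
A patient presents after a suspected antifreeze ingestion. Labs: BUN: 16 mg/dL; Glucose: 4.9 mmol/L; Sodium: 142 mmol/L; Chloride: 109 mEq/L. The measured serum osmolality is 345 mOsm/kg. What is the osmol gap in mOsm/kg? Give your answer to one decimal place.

50.4 mOsm/kg

Calculated osmolality = 2·Na + glucose + BUN/2.8
= 2·142 + 4.9 + 16/2.8
= 284 + 4.90 + 5.71
= 294.61 mOsm/kg ≈ 294.6 mOsm/kg
Osmolar gap = measured − calculated = 345 − 294.6 = 50.4 mOsm/kg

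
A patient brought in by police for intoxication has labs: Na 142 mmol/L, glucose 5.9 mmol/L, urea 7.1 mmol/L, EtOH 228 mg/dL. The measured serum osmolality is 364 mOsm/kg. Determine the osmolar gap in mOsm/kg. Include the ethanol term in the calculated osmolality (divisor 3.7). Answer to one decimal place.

5.4 mOsm/kg

Calculated osmolality = 2·Na + glucose + urea + ethanol/3.7
= 2·142 + 5.9 + 7.1 + 228/3.7
= 284 + 5.90 + 7.10 + 61.62
= 358.62 mOsm/kg ≈ 358.6 mOsm/kg
Osmolar gap = measured − calculated = 364 − 358.6 = 5.4 mOsm/kg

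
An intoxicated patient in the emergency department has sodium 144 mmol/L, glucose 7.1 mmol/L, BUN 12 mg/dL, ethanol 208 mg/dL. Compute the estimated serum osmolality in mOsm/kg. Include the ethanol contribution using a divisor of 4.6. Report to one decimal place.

Calculated osmolality = 2·Na + glucose + BUN/2.8 + ethanol/4.6
= 2·144 + 7.1 + 12/2.8 + 208/4.6
= 288 + 7.10 + 4.29 + 45.22
= 344.61 mOsm/kg

344.6 mOsm/kg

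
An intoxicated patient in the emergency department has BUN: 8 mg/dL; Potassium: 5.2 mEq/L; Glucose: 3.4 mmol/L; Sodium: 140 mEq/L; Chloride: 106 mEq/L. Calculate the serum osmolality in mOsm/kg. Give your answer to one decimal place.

Calculated osmolality = 2·Na + glucose + BUN/2.8
= 2·140 + 3.4 + 8/2.8
= 280 + 3.40 + 2.86
= 286.26 mOsm/kg

286.3 mOsm/kg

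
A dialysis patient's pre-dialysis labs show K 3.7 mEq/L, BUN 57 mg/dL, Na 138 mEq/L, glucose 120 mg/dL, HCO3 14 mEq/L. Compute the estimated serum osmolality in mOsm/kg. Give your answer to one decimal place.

Calculated osmolality = 2·Na + glucose/18 + BUN/2.8
= 2·138 + 120/18 + 57/2.8
= 276 + 6.67 + 20.36
= 303.03 mOsm/kg

303.0 mOsm/kg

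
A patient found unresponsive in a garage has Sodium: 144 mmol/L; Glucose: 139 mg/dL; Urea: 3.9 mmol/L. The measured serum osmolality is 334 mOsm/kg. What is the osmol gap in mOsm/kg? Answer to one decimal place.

Calculated osmolality = 2·Na + glucose/18 + urea
= 2·144 + 139/18 + 3.9
= 288 + 7.72 + 3.90
= 299.62 mOsm/kg ≈ 299.6 mOsm/kg
Osmolar gap = measured − calculated = 334 − 299.6 = 34.4 mOsm/kg

34.4 mOsm/kg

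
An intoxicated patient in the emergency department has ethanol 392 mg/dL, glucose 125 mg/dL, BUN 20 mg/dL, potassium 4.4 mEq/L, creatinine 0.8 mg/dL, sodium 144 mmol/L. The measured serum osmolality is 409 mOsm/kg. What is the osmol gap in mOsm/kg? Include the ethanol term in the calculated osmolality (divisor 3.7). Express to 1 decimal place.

1.0 mOsm/kg

Calculated osmolality = 2·Na + glucose/18 + BUN/2.8 + ethanol/3.7
= 2·144 + 125/18 + 20/2.8 + 392/3.7
= 288 + 6.94 + 7.14 + 105.95
= 408.03 mOsm/kg ≈ 408.0 mOsm/kg
Osmolar gap = measured − calculated = 409 − 408.0 = 1.0 mOsm/kg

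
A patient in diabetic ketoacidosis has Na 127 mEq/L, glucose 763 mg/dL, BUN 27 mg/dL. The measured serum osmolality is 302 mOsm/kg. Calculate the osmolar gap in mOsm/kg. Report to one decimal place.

Calculated osmolality = 2·Na + glucose/18 + BUN/2.8
= 2·127 + 763/18 + 27/2.8
= 254 + 42.39 + 9.64
= 306.03 mOsm/kg ≈ 306.0 mOsm/kg
Osmolar gap = measured − calculated = 302 − 306.0 = -4.0 mOsm/kg

-4.0 mOsm/kg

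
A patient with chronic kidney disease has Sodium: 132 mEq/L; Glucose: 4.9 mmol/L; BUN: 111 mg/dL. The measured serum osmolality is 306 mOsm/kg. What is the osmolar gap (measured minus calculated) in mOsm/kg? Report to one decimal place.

Calculated osmolality = 2·Na + glucose + BUN/2.8
= 2·132 + 4.9 + 111/2.8
= 264 + 4.90 + 39.64
= 308.54 mOsm/kg ≈ 308.5 mOsm/kg
Osmolar gap = measured − calculated = 306 − 308.5 = -2.5 mOsm/kg

-2.5 mOsm/kg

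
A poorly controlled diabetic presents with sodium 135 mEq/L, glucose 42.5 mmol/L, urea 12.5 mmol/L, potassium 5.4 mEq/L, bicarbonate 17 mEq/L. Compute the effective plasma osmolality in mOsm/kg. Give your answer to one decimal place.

312.5 mOsm/kg

Effective osmolality excludes urea (freely permeant across cell membranes):
2·Na + glucose
= 2·135 + 42.5
= 270 + 42.5
= 312.5 mOsm/kg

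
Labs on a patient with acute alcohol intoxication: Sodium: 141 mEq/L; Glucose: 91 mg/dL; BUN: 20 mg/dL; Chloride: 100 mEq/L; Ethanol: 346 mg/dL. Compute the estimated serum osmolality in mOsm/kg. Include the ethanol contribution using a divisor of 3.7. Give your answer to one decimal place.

387.7 mOsm/kg

Calculated osmolality = 2·Na + glucose/18 + BUN/2.8 + ethanol/3.7
= 2·141 + 91/18 + 20/2.8 + 346/3.7
= 282 + 5.06 + 7.14 + 93.51
= 387.71 mOsm/kg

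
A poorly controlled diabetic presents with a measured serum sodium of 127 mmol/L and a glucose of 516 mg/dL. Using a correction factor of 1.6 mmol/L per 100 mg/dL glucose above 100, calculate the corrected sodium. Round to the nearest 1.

134 mmol/L

Corrected Na = measured Na + 1.6 · (glucose − 100)/100
= 127 + 1.6 · (516 − 100)/100
= 127 + 6.7
= 133.7 mmol/L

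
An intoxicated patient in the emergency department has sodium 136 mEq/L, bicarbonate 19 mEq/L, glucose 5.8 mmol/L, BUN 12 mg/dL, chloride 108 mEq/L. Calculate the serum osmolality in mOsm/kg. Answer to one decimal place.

Calculated osmolality = 2·Na + glucose + BUN/2.8
= 2·136 + 5.8 + 12/2.8
= 272 + 5.80 + 4.29
= 282.09 mOsm/kg

282.1 mOsm/kg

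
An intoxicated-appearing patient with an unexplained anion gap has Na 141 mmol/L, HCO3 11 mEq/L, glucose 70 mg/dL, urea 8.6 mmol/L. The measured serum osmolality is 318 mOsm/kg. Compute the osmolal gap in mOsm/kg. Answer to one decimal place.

23.5 mOsm/kg

Calculated osmolality = 2·Na + glucose/18 + urea
= 2·141 + 70/18 + 8.6
= 282 + 3.89 + 8.60
= 294.49 mOsm/kg ≈ 294.5 mOsm/kg
Osmolar gap = measured − calculated = 318 − 294.5 = 23.5 mOsm/kg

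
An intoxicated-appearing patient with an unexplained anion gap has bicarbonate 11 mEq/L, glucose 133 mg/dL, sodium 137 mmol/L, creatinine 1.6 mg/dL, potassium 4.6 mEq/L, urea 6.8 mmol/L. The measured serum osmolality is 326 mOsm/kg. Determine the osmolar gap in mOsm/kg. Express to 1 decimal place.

37.8 mOsm/kg

Calculated osmolality = 2·Na + glucose/18 + urea
= 2·137 + 133/18 + 6.8
= 274 + 7.39 + 6.80
= 288.19 mOsm/kg ≈ 288.2 mOsm/kg
Osmolar gap = measured − calculated = 326 − 288.2 = 37.8 mOsm/kg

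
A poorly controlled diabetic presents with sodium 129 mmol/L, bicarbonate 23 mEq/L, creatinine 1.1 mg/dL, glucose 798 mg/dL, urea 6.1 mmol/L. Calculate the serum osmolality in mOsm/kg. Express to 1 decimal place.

Calculated osmolality = 2·Na + glucose/18 + urea
= 2·129 + 798/18 + 6.1
= 258 + 44.33 + 6.10
= 308.43 mOsm/kg

308.4 mOsm/kg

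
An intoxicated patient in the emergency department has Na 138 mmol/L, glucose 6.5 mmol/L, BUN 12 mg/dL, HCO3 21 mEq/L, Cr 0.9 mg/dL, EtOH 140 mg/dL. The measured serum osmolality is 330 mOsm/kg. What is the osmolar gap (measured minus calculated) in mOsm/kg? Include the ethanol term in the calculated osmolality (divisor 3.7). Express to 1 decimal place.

5.4 mOsm/kg

Calculated osmolality = 2·Na + glucose + BUN/2.8 + ethanol/3.7
= 2·138 + 6.5 + 12/2.8 + 140/3.7
= 276 + 6.50 + 4.29 + 37.84
= 324.63 mOsm/kg ≈ 324.6 mOsm/kg
Osmolar gap = measured − calculated = 330 − 324.6 = 5.4 mOsm/kg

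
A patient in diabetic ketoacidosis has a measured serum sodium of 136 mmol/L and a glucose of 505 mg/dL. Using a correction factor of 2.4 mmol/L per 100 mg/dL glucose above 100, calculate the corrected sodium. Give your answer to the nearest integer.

Corrected Na = measured Na + 2.4 · (glucose − 100)/100
= 136 + 2.4 · (505 − 100)/100
= 136 + 9.7
= 145.7 mmol/L

146 mmol/L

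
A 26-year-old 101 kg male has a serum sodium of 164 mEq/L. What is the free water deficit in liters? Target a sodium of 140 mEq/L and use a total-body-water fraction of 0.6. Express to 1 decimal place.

TBW = 0.6 · 101 = 60.6 L
Free water deficit = TBW · (Na/140 − 1)
= 60.6 · (164/140 − 1)
= 60.6 · 0.1714
= 10.39 L

10.4 L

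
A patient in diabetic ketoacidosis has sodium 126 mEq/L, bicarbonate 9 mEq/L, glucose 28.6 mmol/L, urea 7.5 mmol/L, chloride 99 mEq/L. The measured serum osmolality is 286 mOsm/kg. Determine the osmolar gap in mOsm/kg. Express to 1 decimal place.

-2.1 mOsm/kg

Calculated osmolality = 2·Na + glucose + urea
= 2·126 + 28.6 + 7.5
= 252 + 28.60 + 7.50
= 288.1 mOsm/kg ≈ 288.1 mOsm/kg
Osmolar gap = measured − calculated = 286 − 288.1 = -2.1 mOsm/kg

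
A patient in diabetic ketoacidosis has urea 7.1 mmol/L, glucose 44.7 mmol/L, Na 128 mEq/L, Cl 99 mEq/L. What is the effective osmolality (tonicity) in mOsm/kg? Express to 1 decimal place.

Effective osmolality excludes urea (freely permeant across cell membranes):
2·Na + glucose
= 2·128 + 44.7
= 256 + 44.7
= 300.7 mOsm/kg

300.7 mOsm/kg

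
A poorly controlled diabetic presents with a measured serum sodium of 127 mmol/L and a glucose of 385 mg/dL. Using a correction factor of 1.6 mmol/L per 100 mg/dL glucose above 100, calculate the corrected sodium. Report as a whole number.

Corrected Na = measured Na + 1.6 · (glucose − 100)/100
= 127 + 1.6 · (385 − 100)/100
= 127 + 4.6
= 131.6 mmol/L

132 mmol/L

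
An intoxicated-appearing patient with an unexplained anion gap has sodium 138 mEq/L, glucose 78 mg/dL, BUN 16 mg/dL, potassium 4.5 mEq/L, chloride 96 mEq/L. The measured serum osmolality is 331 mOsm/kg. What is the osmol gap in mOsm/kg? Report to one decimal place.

Calculated osmolality = 2·Na + glucose/18 + BUN/2.8
= 2·138 + 78/18 + 16/2.8
= 276 + 4.33 + 5.71
= 286.04 mOsm/kg ≈ 286.0 mOsm/kg
Osmolar gap = measured − calculated = 331 − 286.0 = 45.0 mOsm/kg

45.0 mOsm/kg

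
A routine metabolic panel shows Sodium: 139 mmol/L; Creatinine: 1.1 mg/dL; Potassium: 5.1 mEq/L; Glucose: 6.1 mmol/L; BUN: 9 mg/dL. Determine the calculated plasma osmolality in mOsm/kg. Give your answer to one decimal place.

287.3 mOsm/kg

Calculated osmolality = 2·Na + glucose + BUN/2.8
= 2·139 + 6.1 + 9/2.8
= 278 + 6.10 + 3.21
= 287.31 mOsm/kg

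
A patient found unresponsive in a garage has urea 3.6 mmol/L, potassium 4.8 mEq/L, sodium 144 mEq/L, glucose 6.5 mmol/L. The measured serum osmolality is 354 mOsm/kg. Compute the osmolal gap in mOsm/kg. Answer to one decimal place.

Calculated osmolality = 2·Na + glucose + urea
= 2·144 + 6.5 + 3.6
= 288 + 6.50 + 3.60
= 298.1 mOsm/kg ≈ 298.1 mOsm/kg
Osmolar gap = measured − calculated = 354 − 298.1 = 55.9 mOsm/kg

55.9 mOsm/kg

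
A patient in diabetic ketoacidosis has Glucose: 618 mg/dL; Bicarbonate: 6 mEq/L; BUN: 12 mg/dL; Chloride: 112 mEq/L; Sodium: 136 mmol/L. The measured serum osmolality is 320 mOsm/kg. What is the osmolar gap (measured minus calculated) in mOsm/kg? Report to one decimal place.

9.4 mOsm/kg

Calculated osmolality = 2·Na + glucose/18 + BUN/2.8
= 2·136 + 618/18 + 12/2.8
= 272 + 34.33 + 4.29
= 310.62 mOsm/kg ≈ 310.6 mOsm/kg
Osmolar gap = measured − calculated = 320 − 310.6 = 9.4 mOsm/kg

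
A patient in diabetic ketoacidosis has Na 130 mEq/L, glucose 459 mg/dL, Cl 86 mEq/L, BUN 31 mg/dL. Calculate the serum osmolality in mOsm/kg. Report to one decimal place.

296.6 mOsm/kg

Calculated osmolality = 2·Na + glucose/18 + BUN/2.8
= 2·130 + 459/18 + 31/2.8
= 260 + 25.50 + 11.07
= 296.57 mOsm/kg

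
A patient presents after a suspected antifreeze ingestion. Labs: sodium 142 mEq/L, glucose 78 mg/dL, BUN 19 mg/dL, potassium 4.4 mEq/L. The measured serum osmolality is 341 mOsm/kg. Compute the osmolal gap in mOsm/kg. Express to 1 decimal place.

45.9 mOsm/kg

Calculated osmolality = 2·Na + glucose/18 + BUN/2.8
= 2·142 + 78/18 + 19/2.8
= 284 + 4.33 + 6.79
= 295.12 mOsm/kg ≈ 295.1 mOsm/kg
Osmolar gap = measured − calculated = 341 − 295.1 = 45.9 mOsm/kg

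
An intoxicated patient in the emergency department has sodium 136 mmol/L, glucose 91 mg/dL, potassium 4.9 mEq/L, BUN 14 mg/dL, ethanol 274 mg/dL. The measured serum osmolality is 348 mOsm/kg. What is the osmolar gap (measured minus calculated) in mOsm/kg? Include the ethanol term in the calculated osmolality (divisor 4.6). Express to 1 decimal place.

6.4 mOsm/kg

Calculated osmolality = 2·Na + glucose/18 + BUN/2.8 + ethanol/4.6
= 2·136 + 91/18 + 14/2.8 + 274/4.6
= 272 + 5.06 + 5 + 59.57
= 341.63 mOsm/kg ≈ 341.6 mOsm/kg
Osmolar gap = measured − calculated = 348 − 341.6 = 6.4 mOsm/kg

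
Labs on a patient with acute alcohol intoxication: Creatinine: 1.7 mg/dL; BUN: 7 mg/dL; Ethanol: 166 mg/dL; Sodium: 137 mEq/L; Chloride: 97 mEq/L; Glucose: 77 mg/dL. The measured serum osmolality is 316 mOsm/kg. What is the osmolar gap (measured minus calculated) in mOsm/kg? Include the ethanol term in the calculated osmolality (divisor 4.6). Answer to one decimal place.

Calculated osmolality = 2·Na + glucose/18 + BUN/2.8 + ethanol/4.6
= 2·137 + 77/18 + 7/2.8 + 166/4.6
= 274 + 4.28 + 2.50 + 36.09
= 316.87 mOsm/kg ≈ 316.9 mOsm/kg
Osmolar gap = measured − calculated = 316 − 316.9 = -0.9 mOsm/kg

-0.9 mOsm/kg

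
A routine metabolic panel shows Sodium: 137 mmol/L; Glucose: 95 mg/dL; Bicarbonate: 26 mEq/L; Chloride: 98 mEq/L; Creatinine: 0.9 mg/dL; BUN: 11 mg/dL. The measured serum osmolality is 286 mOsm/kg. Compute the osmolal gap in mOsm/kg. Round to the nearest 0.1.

Calculated osmolality = 2·Na + glucose/18 + BUN/2.8
= 2·137 + 95/18 + 11/2.8
= 274 + 5.28 + 3.93
= 283.21 mOsm/kg ≈ 283.2 mOsm/kg
Osmolar gap = measured − calculated = 286 − 283.2 = 2.8 mOsm/kg

2.8 mOsm/kg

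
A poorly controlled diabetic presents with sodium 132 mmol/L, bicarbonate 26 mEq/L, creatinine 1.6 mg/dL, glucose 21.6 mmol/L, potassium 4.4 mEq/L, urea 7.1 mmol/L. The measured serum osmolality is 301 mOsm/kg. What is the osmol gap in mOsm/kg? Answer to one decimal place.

8.3 mOsm/kg

Calculated osmolality = 2·Na + glucose + urea
= 2·132 + 21.6 + 7.1
= 264 + 21.60 + 7.10
= 292.7 mOsm/kg ≈ 292.7 mOsm/kg
Osmolar gap = measured − calculated = 301 − 292.7 = 8.3 mOsm/kg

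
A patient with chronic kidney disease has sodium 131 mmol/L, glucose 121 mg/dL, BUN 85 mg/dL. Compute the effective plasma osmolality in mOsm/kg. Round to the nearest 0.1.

268.7 mOsm/kg

Effective osmolality excludes urea (freely permeant across cell membranes):
2·Na + glucose/18
= 2·131 + 121/18
= 262 + 6.72
= 268.72 mOsm/kg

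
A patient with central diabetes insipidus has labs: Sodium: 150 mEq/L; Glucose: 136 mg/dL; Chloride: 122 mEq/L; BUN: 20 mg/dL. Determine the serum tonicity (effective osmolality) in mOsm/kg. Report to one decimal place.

307.6 mOsm/kg

Effective osmolality excludes urea (freely permeant across cell membranes):
2·Na + glucose/18
= 2·150 + 136/18
= 300 + 7.56
= 307.56 mOsm/kg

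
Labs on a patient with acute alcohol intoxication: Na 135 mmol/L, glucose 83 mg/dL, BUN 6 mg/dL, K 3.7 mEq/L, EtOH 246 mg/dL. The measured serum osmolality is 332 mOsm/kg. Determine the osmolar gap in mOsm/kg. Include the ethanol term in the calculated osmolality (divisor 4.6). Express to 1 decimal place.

1.8 mOsm/kg

Calculated osmolality = 2·Na + glucose/18 + BUN/2.8 + ethanol/4.6
= 2·135 + 83/18 + 6/2.8 + 246/4.6
= 270 + 4.61 + 2.14 + 53.48
= 330.23 mOsm/kg ≈ 330.2 mOsm/kg
Osmolar gap = measured − calculated = 332 − 330.2 = 1.8 mOsm/kg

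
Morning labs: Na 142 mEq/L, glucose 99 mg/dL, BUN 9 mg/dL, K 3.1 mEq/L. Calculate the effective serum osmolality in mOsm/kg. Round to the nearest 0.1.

289.5 mOsm/kg

Effective osmolality excludes urea (freely permeant across cell membranes):
2·Na + glucose/18
= 2·142 + 99/18
= 284 + 5.5
= 289.5 mOsm/kg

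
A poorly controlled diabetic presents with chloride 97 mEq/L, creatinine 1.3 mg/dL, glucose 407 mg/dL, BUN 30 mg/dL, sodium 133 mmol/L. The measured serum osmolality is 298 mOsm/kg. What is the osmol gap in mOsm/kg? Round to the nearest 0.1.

-1.3 mOsm/kg

Calculated osmolality = 2·Na + glucose/18 + BUN/2.8
= 2·133 + 407/18 + 30/2.8
= 266 + 22.61 + 10.71
= 299.32 mOsm/kg ≈ 299.3 mOsm/kg
Osmolar gap = measured − calculated = 298 − 299.3 = -1.3 mOsm/kg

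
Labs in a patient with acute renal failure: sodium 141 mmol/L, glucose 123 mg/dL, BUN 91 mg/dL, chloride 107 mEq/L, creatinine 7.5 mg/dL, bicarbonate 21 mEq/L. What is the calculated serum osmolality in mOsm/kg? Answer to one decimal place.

Calculated osmolality = 2·Na + glucose/18 + BUN/2.8
= 2·141 + 123/18 + 91/2.8
= 282 + 6.83 + 32.50
= 321.33 mOsm/kg

321.3 mOsm/kg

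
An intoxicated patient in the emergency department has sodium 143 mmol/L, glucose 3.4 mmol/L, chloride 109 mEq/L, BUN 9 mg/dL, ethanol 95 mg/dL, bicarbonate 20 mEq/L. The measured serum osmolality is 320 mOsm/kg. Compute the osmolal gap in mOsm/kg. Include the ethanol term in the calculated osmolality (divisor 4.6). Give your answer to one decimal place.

Calculated osmolality = 2·Na + glucose + BUN/2.8 + ethanol/4.6
= 2·143 + 3.4 + 9/2.8 + 95/4.6
= 286 + 3.40 + 3.21 + 20.65
= 313.26 mOsm/kg ≈ 313.3 mOsm/kg
Osmolar gap = measured − calculated = 320 − 313.3 = 6.7 mOsm/kg

6.7 mOsm/kg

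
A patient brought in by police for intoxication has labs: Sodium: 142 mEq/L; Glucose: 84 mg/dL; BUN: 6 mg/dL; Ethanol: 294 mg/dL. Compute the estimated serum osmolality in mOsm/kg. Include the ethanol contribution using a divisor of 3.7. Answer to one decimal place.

Calculated osmolality = 2·Na + glucose/18 + BUN/2.8 + ethanol/3.7
= 2·142 + 84/18 + 6/2.8 + 294/3.7
= 284 + 4.67 + 2.14 + 79.46
= 370.27 mOsm/kg

370.3 mOsm/kg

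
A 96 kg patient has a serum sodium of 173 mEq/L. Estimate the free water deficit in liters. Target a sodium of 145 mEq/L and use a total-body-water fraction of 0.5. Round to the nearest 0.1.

9.3 L

TBW = 0.5 · 96 = 48 L
Free water deficit = TBW · (Na/145 − 1)
= 48 · (173/145 − 1)
= 48 · 0.1931
= 9.27 L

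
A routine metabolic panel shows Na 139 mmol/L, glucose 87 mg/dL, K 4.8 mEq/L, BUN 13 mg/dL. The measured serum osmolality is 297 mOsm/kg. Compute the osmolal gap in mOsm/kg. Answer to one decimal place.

Calculated osmolality = 2·Na + glucose/18 + BUN/2.8
= 2·139 + 87/18 + 13/2.8
= 278 + 4.83 + 4.64
= 287.47 mOsm/kg ≈ 287.5 mOsm/kg
Osmolar gap = measured − calculated = 297 − 287.5 = 9.5 mOsm/kg

9.5 mOsm/kg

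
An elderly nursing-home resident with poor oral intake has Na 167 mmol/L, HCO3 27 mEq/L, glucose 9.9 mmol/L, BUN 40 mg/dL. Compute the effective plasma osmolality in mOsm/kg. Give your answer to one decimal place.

Effective osmolality excludes urea (freely permeant across cell membranes):
2·Na + glucose
= 2·167 + 9.9
= 334 + 9.9
= 343.9 mOsm/kg

343.9 mOsm/kg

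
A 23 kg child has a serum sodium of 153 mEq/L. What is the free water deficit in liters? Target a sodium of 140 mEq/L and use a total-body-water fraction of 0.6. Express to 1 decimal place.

1.3 L

TBW = 0.6 · 23 = 13.8 L
Free water deficit = TBW · (Na/140 − 1)
= 13.8 · (153/140 − 1)
= 13.8 · 0.0929
= 1.28 L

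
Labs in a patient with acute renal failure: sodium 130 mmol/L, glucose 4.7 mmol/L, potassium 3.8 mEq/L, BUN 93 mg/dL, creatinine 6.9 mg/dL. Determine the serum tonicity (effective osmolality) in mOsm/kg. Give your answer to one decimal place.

Effective osmolality excludes urea (freely permeant across cell membranes):
2·Na + glucose
= 2·130 + 4.7
= 260 + 4.7
= 264.7 mOsm/kg

264.7 mOsm/kg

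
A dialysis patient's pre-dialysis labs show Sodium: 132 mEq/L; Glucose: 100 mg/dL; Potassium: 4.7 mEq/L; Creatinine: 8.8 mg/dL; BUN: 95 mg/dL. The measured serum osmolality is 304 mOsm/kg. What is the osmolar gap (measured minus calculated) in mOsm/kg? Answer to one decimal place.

0.5 mOsm/kg

Calculated osmolality = 2·Na + glucose/18 + BUN/2.8
= 2·132 + 100/18 + 95/2.8
= 264 + 5.56 + 33.93
= 303.49 mOsm/kg ≈ 303.5 mOsm/kg
Osmolar gap = measured − calculated = 304 − 303.5 = 0.5 mOsm/kg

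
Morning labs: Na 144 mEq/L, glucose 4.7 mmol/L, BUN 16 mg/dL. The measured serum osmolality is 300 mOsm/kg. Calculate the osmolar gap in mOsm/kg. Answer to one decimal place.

Calculated osmolality = 2·Na + glucose + BUN/2.8
= 2·144 + 4.7 + 16/2.8
= 288 + 4.70 + 5.71
= 298.41 mOsm/kg ≈ 298.4 mOsm/kg
Osmolar gap = measured − calculated = 300 − 298.4 = 1.6 mOsm/kg

1.6 mOsm/kg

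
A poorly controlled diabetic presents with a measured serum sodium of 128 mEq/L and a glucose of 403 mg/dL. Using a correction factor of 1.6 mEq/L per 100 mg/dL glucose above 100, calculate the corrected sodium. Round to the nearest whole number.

Corrected Na = measured Na + 1.6 · (glucose − 100)/100
= 128 + 1.6 · (403 − 100)/100
= 128 + 4.8
= 132.8 mEq/L

133 mEq/L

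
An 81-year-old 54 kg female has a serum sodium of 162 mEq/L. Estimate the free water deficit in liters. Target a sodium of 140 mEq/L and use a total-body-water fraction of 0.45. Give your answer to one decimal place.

3.8 L

TBW = 0.45 · 54 = 24.3 L
Free water deficit = TBW · (Na/140 − 1)
= 24.3 · (162/140 − 1)
= 24.3 · 0.1571
= 3.82 L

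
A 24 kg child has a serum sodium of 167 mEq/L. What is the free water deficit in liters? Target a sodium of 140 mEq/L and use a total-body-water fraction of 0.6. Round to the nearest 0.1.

TBW = 0.6 · 24 = 14.4 L
Free water deficit = TBW · (Na/140 − 1)
= 14.4 · (167/140 − 1)
= 14.4 · 0.1929
= 2.78 L

2.8 L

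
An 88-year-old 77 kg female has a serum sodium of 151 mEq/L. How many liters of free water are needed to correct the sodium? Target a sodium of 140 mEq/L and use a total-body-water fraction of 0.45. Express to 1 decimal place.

TBW = 0.45 · 77 = 34.65 L
Free water deficit = TBW · (Na/140 − 1)
= 34.65 · (151/140 − 1)
= 34.65 · 0.0786
= 2.72 L

2.7 L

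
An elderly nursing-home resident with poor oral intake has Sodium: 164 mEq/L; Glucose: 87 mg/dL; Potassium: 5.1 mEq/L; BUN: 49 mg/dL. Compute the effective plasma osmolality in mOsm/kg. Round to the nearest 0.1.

Effective osmolality excludes urea (freely permeant across cell membranes):
2·Na + glucose/18
= 2·164 + 87/18
= 328 + 4.83
= 332.83 mOsm/kg

332.8 mOsm/kg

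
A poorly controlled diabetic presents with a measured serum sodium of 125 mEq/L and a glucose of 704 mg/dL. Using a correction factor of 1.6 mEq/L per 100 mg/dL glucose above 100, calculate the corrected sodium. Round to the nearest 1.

Corrected Na = measured Na + 1.6 · (glucose − 100)/100
= 125 + 1.6 · (704 − 100)/100
= 125 + 9.7
= 134.7 mEq/L

135 mEq/L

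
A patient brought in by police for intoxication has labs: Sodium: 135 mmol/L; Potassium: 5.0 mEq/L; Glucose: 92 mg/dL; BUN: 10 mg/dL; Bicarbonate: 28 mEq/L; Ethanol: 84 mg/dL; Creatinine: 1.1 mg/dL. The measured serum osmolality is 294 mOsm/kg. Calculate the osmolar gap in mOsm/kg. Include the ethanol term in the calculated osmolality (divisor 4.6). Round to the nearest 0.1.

Calculated osmolality = 2·Na + glucose/18 + BUN/2.8 + ethanol/4.6
= 2·135 + 92/18 + 10/2.8 + 84/4.6
= 270 + 5.11 + 3.57 + 18.26
= 296.94 mOsm/kg ≈ 296.9 mOsm/kg
Osmolar gap = measured − calculated = 294 − 296.9 = -2.9 mOsm/kg

-2.9 mOsm/kg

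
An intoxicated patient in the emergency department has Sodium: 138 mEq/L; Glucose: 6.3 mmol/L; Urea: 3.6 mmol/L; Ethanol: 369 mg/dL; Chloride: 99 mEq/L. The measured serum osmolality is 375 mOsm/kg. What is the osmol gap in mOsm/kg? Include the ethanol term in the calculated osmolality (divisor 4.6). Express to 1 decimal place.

8.9 mOsm/kg

Calculated osmolality = 2·Na + glucose + urea + ethanol/4.6
= 2·138 + 6.3 + 3.6 + 369/4.6
= 276 + 6.30 + 3.60 + 80.22
= 366.12 mOsm/kg ≈ 366.1 mOsm/kg
Osmolar gap = measured − calculated = 375 − 366.1 = 8.9 mOsm/kg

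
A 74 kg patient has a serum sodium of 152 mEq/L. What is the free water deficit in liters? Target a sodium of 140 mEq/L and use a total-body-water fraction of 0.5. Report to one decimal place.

3.2 L

TBW = 0.5 · 74 = 37 L
Free water deficit = TBW · (Na/140 − 1)
= 37 · (152/140 − 1)
= 37 · 0.0857
= 3.17 L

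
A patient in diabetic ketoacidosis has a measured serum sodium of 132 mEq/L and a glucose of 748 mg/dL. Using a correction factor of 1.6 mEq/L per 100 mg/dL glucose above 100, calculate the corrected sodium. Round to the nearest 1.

Corrected Na = measured Na + 1.6 · (glucose − 100)/100
= 132 + 1.6 · (748 − 100)/100
= 132 + 10.4
= 142.4 mEq/L

142 mEq/L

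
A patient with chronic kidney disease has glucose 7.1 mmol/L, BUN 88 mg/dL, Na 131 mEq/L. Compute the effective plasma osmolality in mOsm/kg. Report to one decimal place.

Effective osmolality excludes urea (freely permeant across cell membranes):
2·Na + glucose
= 2·131 + 7.1
= 262 + 7.1
= 269.1 mOsm/kg

269.1 mOsm/kg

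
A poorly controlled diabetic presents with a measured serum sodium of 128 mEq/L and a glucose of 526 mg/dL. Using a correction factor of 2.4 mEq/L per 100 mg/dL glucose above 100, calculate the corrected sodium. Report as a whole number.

Corrected Na = measured Na + 2.4 · (glucose − 100)/100
= 128 + 2.4 · (526 − 100)/100
= 128 + 10.2
= 138.2 mEq/L

138 mEq/L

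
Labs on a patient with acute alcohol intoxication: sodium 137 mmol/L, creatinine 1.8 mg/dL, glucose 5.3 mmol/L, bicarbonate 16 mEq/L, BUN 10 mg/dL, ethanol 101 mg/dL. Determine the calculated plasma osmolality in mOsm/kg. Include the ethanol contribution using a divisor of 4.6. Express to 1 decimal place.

304.8 mOsm/kg

Calculated osmolality = 2·Na + glucose + BUN/2.8 + ethanol/4.6
= 2·137 + 5.3 + 10/2.8 + 101/4.6
= 274 + 5.30 + 3.57 + 21.96
= 304.83 mOsm/kg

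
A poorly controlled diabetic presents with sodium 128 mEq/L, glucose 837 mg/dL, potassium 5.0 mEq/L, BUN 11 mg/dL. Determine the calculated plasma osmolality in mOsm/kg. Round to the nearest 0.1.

Calculated osmolality = 2·Na + glucose/18 + BUN/2.8
= 2·128 + 837/18 + 11/2.8
= 256 + 46.50 + 3.93
= 306.43 mOsm/kg

306.4 mOsm/kg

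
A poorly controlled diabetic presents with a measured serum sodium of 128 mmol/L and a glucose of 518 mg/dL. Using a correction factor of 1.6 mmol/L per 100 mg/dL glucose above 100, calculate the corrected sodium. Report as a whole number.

135 mmol/L

Corrected Na = measured Na + 1.6 · (glucose − 100)/100
= 128 + 1.6 · (518 − 100)/100
= 128 + 6.7
= 134.7 mmol/L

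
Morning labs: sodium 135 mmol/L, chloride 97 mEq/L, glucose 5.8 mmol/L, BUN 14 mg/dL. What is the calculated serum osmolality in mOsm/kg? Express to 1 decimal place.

Calculated osmolality = 2·Na + glucose + BUN/2.8
= 2·135 + 5.8 + 14/2.8
= 270 + 5.80 + 5
= 280.8 mOsm/kg

280.8 mOsm/kg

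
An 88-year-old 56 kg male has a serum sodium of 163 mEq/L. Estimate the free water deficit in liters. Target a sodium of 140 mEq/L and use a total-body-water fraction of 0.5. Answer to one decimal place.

4.6 L

TBW = 0.5 · 56 = 28 L
Free water deficit = TBW · (Na/140 − 1)
= 28 · (163/140 − 1)
= 28 · 0.1643
= 4.6 L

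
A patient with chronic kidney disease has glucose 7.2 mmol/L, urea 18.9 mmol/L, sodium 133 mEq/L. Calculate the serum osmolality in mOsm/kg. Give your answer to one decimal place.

Calculated osmolality = 2·Na + glucose + urea
= 2·133 + 7.2 + 18.9
= 266 + 7.20 + 18.90
= 292.1 mOsm/kg

292.1 mOsm/kg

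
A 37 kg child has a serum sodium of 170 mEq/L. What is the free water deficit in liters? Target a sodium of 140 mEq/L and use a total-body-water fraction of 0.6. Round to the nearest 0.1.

4.8 L

TBW = 0.6 · 37 = 22.2 L
Free water deficit = TBW · (Na/140 − 1)
= 22.2 · (170/140 − 1)
= 22.2 · 0.2143
= 4.76 L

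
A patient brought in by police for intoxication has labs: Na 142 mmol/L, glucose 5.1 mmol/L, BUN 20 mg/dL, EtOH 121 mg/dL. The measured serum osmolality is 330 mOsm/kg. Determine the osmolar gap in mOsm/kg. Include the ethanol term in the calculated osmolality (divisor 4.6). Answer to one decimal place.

7.5 mOsm/kg

Calculated osmolality = 2·Na + glucose + BUN/2.8 + ethanol/4.6
= 2·142 + 5.1 + 20/2.8 + 121/4.6
= 284 + 5.10 + 7.14 + 26.30
= 322.54 mOsm/kg ≈ 322.5 mOsm/kg
Osmolar gap = measured − calculated = 330 − 322.5 = 7.5 mOsm/kg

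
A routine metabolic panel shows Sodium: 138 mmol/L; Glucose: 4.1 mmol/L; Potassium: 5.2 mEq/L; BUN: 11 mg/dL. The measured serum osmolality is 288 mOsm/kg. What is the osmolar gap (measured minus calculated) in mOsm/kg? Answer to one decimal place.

4.0 mOsm/kg

Calculated osmolality = 2·Na + glucose + BUN/2.8
= 2·138 + 4.1 + 11/2.8
= 276 + 4.10 + 3.93
= 284.03 mOsm/kg ≈ 284.0 mOsm/kg
Osmolar gap = measured − calculated = 288 − 284.0 = 4.0 mOsm/kg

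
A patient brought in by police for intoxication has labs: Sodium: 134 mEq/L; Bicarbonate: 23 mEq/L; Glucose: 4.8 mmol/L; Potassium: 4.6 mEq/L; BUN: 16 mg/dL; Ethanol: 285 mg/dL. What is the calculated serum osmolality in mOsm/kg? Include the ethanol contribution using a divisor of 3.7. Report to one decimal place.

Calculated osmolality = 2·Na + glucose + BUN/2.8 + ethanol/3.7
= 2·134 + 4.8 + 16/2.8 + 285/3.7
= 268 + 4.80 + 5.71 + 77.03
= 355.54 mOsm/kg

355.5 mOsm/kg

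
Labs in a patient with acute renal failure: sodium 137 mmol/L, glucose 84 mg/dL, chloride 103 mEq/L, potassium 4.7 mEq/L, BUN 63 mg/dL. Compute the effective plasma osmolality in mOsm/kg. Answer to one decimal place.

Effective osmolality excludes urea (freely permeant across cell membranes):
2·Na + glucose/18
= 2·137 + 84/18
= 274 + 4.67
= 278.67 mOsm/kg

278.7 mOsm/kg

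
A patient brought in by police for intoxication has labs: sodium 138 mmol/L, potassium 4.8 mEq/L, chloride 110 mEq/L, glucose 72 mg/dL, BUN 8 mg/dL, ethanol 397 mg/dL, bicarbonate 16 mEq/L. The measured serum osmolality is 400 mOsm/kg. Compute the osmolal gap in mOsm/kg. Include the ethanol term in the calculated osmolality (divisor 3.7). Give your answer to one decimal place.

Calculated osmolality = 2·Na + glucose/18 + BUN/2.8 + ethanol/3.7
= 2·138 + 72/18 + 8/2.8 + 397/3.7
= 276 + 4 + 2.86 + 107.30
= 390.16 mOsm/kg ≈ 390.2 mOsm/kg
Osmolar gap = measured − calculated = 400 − 390.2 = 9.8 mOsm/kg

9.8 mOsm/kg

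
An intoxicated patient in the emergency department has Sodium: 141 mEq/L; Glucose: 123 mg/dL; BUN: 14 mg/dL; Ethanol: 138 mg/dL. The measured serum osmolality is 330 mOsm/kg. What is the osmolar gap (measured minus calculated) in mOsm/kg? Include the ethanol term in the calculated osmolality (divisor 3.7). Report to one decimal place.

-1.1 mOsm/kg

Calculated osmolality = 2·Na + glucose/18 + BUN/2.8 + ethanol/3.7
= 2·141 + 123/18 + 14/2.8 + 138/3.7
= 282 + 6.83 + 5 + 37.30
= 331.13 mOsm/kg ≈ 331.1 mOsm/kg
Osmolar gap = measured − calculated = 330 − 331.1 = -1.1 mOsm/kg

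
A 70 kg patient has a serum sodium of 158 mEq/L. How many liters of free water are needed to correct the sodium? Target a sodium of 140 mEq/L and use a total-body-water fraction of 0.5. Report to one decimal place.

4.5 L

TBW = 0.5 · 70 = 35 L
Free water deficit = TBW · (Na/140 − 1)
= 35 · (158/140 − 1)
= 35 · 0.1286
= 4.5 L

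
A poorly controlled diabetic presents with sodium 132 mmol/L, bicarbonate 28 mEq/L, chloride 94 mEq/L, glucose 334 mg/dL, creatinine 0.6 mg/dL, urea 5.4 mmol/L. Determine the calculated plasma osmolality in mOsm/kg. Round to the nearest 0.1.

288.0 mOsm/kg

Calculated osmolality = 2·Na + glucose/18 + urea
= 2·132 + 334/18 + 5.4
= 264 + 18.56 + 5.40
= 287.96 mOsm/kg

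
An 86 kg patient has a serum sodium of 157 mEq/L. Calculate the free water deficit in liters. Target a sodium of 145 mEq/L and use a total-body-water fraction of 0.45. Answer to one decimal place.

TBW = 0.45 · 86 = 38.7 L
Free water deficit = TBW · (Na/145 − 1)
= 38.7 · (157/145 − 1)
= 38.7 · 0.0828
= 3.2 L

3.2 L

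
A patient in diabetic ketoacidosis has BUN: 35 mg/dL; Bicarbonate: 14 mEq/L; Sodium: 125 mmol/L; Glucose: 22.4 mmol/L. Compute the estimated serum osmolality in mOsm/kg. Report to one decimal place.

284.9 mOsm/kg

Calculated osmolality = 2·Na + glucose + BUN/2.8
= 2·125 + 22.4 + 35/2.8
= 250 + 22.40 + 12.50
= 284.9 mOsm/kg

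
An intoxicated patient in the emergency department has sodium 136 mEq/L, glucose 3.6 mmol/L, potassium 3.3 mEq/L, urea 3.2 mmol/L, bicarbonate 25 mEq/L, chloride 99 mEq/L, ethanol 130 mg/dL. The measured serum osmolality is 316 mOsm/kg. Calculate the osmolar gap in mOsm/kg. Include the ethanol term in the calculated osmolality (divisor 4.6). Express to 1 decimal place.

8.9 mOsm/kg

Calculated osmolality = 2·Na + glucose + urea + ethanol/4.6
= 2·136 + 3.6 + 3.2 + 130/4.6
= 272 + 3.60 + 3.20 + 28.26
= 307.06 mOsm/kg ≈ 307.1 mOsm/kg
Osmolar gap = measured − calculated = 316 − 307.1 = 8.9 mOsm/kg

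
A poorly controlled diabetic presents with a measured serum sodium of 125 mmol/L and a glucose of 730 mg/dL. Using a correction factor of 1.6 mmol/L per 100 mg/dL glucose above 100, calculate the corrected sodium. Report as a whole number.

Corrected Na = measured Na + 1.6 · (glucose − 100)/100
= 125 + 1.6 · (730 − 100)/100
= 125 + 10.1
= 135.1 mmol/L

135 mmol/L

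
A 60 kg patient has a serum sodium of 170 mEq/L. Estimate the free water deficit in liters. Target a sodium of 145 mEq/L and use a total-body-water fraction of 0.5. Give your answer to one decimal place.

TBW = 0.5 · 60 = 30 L
Free water deficit = TBW · (Na/145 − 1)
= 30 · (170/145 − 1)
= 30 · 0.1724
= 5.17 L

5.2 L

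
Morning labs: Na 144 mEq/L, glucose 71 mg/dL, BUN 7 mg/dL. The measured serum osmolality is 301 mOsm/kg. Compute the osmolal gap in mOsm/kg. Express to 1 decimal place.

6.6 mOsm/kg

Calculated osmolality = 2·Na + glucose/18 + BUN/2.8
= 2·144 + 71/18 + 7/2.8
= 288 + 3.94 + 2.50
= 294.44 mOsm/kg ≈ 294.4 mOsm/kg
Osmolar gap = measured − calculated = 301 − 294.4 = 6.6 mOsm/kg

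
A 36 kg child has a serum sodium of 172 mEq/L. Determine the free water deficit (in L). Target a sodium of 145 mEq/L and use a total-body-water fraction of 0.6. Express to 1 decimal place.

TBW = 0.6 · 36 = 21.6 L
Free water deficit = TBW · (Na/145 − 1)
= 21.6 · (172/145 − 1)
= 21.6 · 0.1862
= 4.02 L

4.0 L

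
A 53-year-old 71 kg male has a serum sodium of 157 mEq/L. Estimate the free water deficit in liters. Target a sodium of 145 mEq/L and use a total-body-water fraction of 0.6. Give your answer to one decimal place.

TBW = 0.6 · 71 = 42.6 L
Free water deficit = TBW · (Na/145 − 1)
= 42.6 · (157/145 − 1)
= 42.6 · 0.0828
= 3.53 L

3.5 L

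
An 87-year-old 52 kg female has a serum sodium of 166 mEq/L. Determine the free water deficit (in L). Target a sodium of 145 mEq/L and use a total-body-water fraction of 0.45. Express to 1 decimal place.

3.4 L

TBW = 0.45 · 52 = 23.4 L
Free water deficit = TBW · (Na/145 − 1)
= 23.4 · (166/145 − 1)
= 23.4 · 0.1448
= 3.39 L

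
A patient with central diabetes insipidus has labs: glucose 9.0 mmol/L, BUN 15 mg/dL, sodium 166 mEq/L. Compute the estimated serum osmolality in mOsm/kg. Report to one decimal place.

Calculated osmolality = 2·Na + glucose + BUN/2.8
= 2·166 + 9 + 15/2.8
= 332 + 9 + 5.36
= 346.36 mOsm/kg

346.4 mOsm/kg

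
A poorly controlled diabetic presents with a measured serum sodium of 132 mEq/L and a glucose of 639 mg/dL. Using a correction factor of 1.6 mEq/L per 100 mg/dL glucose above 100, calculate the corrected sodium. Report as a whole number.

141 mEq/L

Corrected Na = measured Na + 1.6 · (glucose − 100)/100
= 132 + 1.6 · (639 − 100)/100
= 132 + 8.6
= 140.6 mEq/L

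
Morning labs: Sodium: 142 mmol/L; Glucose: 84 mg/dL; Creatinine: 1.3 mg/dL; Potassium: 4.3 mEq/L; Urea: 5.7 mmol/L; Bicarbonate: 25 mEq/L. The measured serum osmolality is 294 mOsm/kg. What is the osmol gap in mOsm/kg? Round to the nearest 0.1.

-0.4 mOsm/kg

Calculated osmolality = 2·Na + glucose/18 + urea
= 2·142 + 84/18 + 5.7
= 284 + 4.67 + 5.70
= 294.37 mOsm/kg ≈ 294.4 mOsm/kg
Osmolar gap = measured − calculated = 294 − 294.4 = -0.4 mOsm/kg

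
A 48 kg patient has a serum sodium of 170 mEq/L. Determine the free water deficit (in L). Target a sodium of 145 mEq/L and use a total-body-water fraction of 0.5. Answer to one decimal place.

4.1 L

TBW = 0.5 · 48 = 24 L
Free water deficit = TBW · (Na/145 − 1)
= 24 · (170/145 − 1)
= 24 · 0.1724
= 4.14 L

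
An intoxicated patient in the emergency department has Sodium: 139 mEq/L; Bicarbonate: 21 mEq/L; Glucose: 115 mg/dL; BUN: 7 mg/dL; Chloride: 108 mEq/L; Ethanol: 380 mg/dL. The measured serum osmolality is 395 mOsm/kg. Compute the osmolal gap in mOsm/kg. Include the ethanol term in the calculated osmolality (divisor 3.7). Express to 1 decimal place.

Calculated osmolality = 2·Na + glucose/18 + BUN/2.8 + ethanol/3.7
= 2·139 + 115/18 + 7/2.8 + 380/3.7
= 278 + 6.39 + 2.50 + 102.70
= 389.59 mOsm/kg ≈ 389.6 mOsm/kg
Osmolar gap = measured − calculated = 395 − 389.6 = 5.4 mOsm/kg

5.4 mOsm/kg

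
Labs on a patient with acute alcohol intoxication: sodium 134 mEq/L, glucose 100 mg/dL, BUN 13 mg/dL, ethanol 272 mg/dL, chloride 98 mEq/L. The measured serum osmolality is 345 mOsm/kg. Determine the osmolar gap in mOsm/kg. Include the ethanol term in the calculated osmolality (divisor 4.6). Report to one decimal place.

Calculated osmolality = 2·Na + glucose/18 + BUN/2.8 + ethanol/4.6
= 2·134 + 100/18 + 13/2.8 + 272/4.6
= 268 + 5.56 + 4.64 + 59.13
= 337.33 mOsm/kg ≈ 337.3 mOsm/kg
Osmolar gap = measured − calculated = 345 − 337.3 = 7.7 mOsm/kg

7.7 mOsm/kg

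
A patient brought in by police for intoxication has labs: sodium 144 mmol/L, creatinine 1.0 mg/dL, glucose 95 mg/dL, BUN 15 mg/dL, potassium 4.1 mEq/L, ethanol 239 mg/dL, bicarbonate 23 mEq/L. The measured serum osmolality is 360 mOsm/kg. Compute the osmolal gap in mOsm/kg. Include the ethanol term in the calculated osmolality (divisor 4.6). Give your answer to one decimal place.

Calculated osmolality = 2·Na + glucose/18 + BUN/2.8 + ethanol/4.6
= 2·144 + 95/18 + 15/2.8 + 239/4.6
= 288 + 5.28 + 5.36 + 51.96
= 350.6 mOsm/kg ≈ 350.6 mOsm/kg
Osmolar gap = measured − calculated = 360 − 350.6 = 9.4 mOsm/kg

9.4 mOsm/kg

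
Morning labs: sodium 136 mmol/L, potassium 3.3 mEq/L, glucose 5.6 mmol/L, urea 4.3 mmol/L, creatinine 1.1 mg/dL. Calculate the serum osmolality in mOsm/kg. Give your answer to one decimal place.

281.9 mOsm/kg

Calculated osmolality = 2·Na + glucose + urea
= 2·136 + 5.6 + 4.3
= 272 + 5.60 + 4.30
= 281.9 mOsm/kg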